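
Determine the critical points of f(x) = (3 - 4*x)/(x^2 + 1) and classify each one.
f'(x) = 2*(2*x^2 - 3*x - 2)/(x^4 + 2*x^2 + 1)

Solve f'(x) = 0:
  f'(x) = 2*(x - 2)*(2*x + 1)/(x^2 + 1)^2; the denominator is positive wherever f is defined, so f'(x) = 0 ⇔ 4*x^2 - 6*x - 4 = 0.
  Factor: 4*x^2 - 6*x - 4 = 2*(x - 2)*(2*x + 1) = 0.
  ⇒ x = -1/2, 2

f''(x) = 2*(4*x^2*(3 - 4*x) + 3*(4*x - 1)*(x^2 + 1))/(x^2 + 1)^3
Second-derivative test at each critical point:
  f''(-1/2) = -32/5 < 0 → local maximum
  f''(2) = 2/5 > 0 → local minimum

Critical points: x = -1/2 (local maximum); x = 2 (local minimum)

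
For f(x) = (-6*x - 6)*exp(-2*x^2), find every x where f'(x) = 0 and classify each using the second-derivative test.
f'(x) = 6*(4*x*(x + 1) - 1)*exp(-2*x^2)

Solve f'(x) = 0:
  f'(x) = (24*x^2 + 24*x - 6)·exp(-2*x^2) and exp(-2*x^2) > 0 for every x, so f'(x) = 0 ⇔ 24*x^2 + 24*x - 6 = 0.
  Factor: 24*x^2 + 24*x - 6 = 6*(4*x^2 + 4*x - 1); 4*x^2 + 4*x - 1 = 0 has no rational roots; quadratic formula: x = (-4 ± √32)/8.
  ⇒ x = -sqrt(2)/2 - 1/2 ≈ -1.2071, -1/2 + sqrt(2)/2 ≈ 0.2071

f''(x) = 24*(-4*x^2*(x + 1) + 3*x + 1)*exp(-2*x^2)
Second-derivative test at each critical point:
  f''(-1.2071) = -1.8412 < 0 → local maximum
  f''(0.2071) = 31.1508 > 0 → local minimum

Critical points: x = -sqrt(2)/2 - 1/2 ≈ -1.2071 (local maximum); x = -1/2 + sqrt(2)/2 ≈ 0.2071 (local minimum)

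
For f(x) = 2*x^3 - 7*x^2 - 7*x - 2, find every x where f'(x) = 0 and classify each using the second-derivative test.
f'(x) = 6*x^2 - 14*x - 7

Solve f'(x) = 0:
  6*x^2 - 14*x - 7 = 0 has no rational roots; quadratic formula: x = (14 ± √364)/12.
  ⇒ x = 7/6 - sqrt(91)/6 ≈ -0.4232, 7/6 + sqrt(91)/6 ≈ 2.7566

f''(x) = 12*x - 14
Second-derivative test at each critical point:
  f''(-0.4232) = -19.0788 < 0 → local maximum
  f''(2.7566) = 19.0788 > 0 → local minimum

Critical points: x = 7/6 - sqrt(91)/6 ≈ -0.4232 (local maximum); x = 7/6 + sqrt(91)/6 ≈ 2.7566 (local minimum)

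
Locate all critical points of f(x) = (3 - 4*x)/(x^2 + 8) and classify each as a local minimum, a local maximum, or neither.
f'(x) = 2*(2*x^2 - 3*x - 16)/(x^4 + 16*x^2 + 64)

Solve f'(x) = 0:
  f'(x) = 2*(2*x^2 - 3*x - 16)/(x^2 + 8)^2; the denominator is positive wherever f is defined, so f'(x) = 0 ⇔ 4*x^2 - 6*x - 32 = 0.
  Factor: 4*x^2 - 6*x - 32 = 2*(2*x^2 - 3*x - 16); 2*x^2 - 3*x - 16 = 0 has no rational roots; quadratic formula: x = (3 ± √137)/4.
  ⇒ x = 3/4 - sqrt(137)/4 ≈ -2.1762, 3/4 + sqrt(137)/4 ≈ 3.6762

f''(x) = 2*(4*x^2*(3 - 4*x) + 3*(4*x - 1)*(x^2 + 8))/(x^2 + 8)^3
Second-derivative test at each critical point:
  f''(-2.1762) = -0.1443 < 0 → local maximum
  f''(3.6762) = 0.0506 > 0 → local minimum

Critical points: x = 3/4 - sqrt(137)/4 ≈ -2.1762 (local maximum); x = 3/4 + sqrt(137)/4 ≈ 3.6762 (local minimum)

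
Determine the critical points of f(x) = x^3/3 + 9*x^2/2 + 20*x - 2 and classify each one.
f'(x) = x^2 + 9*x + 20

Solve f'(x) = 0:
  Factor: x^2 + 9*x + 20 = (x + 4)*(x + 5) = 0.
  ⇒ x = -5, -4

f''(x) = 2*x + 9
Second-derivative test at each critical point:
  f''(-5) = -1 < 0 → local maximum
  f''(-4) = 1 > 0 → local minimum

Critical points: x = -5 (local maximum); x = -4 (local minimum)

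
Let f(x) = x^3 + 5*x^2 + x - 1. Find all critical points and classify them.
f'(x) = 3*x^2 + 10*x + 1

Solve f'(x) = 0:
  3*x^2 + 10*x + 1 = 0 has no rational roots; quadratic formula: x = (-10 ± √88)/6.
  ⇒ x = -5/3 - sqrt(22)/3 ≈ -3.2301, -5/3 + sqrt(22)/3 ≈ -0.1032

f''(x) = 6*x + 10
Second-derivative test at each critical point:
  f''(-3.2301) = -9.3808 < 0 → local maximum
  f''(-0.1032) = 9.3808 > 0 → local minimum

Critical points: x = -5/3 - sqrt(22)/3 ≈ -3.2301 (local maximum); x = -5/3 + sqrt(22)/3 ≈ -0.1032 (local minimum)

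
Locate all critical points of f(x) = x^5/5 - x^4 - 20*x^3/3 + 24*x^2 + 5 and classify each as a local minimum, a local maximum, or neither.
f'(x) = x*(x^3 - 4*x^2 - 20*x + 48)

Solve f'(x) = 0:
  Factor: x^4 - 4*x^3 - 20*x^2 + 48*x = x*(x - 6)*(x - 2)*(x + 4) = 0.
  ⇒ x = -4, 0, 2, 6

f''(x) = 4*x^3 - 12*x^2 - 40*x + 48
Second-derivative test at each critical point:
  f''(-4) = -240 < 0 → local maximum
  f''(0) = 48 > 0 → local minimum
  f''(2) = -48 < 0 → local maximum
  f''(6) = 240 > 0 → local minimum

Critical points: x = -4 (local maximum); x = 0 (local minimum); x = 2 (local maximum); x = 6 (local minimum)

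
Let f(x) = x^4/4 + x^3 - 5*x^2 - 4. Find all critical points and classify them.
f'(x) = x*(x^2 + 3*x - 10)

Solve f'(x) = 0:
  Factor: x^3 + 3*x^2 - 10*x = x*(x - 2)*(x + 5) = 0.
  ⇒ x = -5, 0, 2

f''(x) = 3*x^2 + 6*x - 10
Second-derivative test at each critical point:
  f''(-5) = 35 > 0 → local minimum
  f''(0) = -10 < 0 → local maximum
  f''(2) = 14 > 0 → local minimum

Critical points: x = -5 (local minimum); x = 0 (local maximum); x = 2 (local minimum)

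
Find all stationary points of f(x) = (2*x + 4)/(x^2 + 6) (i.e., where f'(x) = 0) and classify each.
f'(x) = 2*(x^2 - 2*x*(x + 2) + 6)/(x^2 + 6)^2

Solve f'(x) = 0:
  f'(x) = -2*(x^2 + 4*x - 6)/(x^2 + 6)^2; the denominator is positive wherever f is defined, so f'(x) = 0 ⇔ -2*x^2 - 8*x + 12 = 0.
  Factor: -2*x^2 - 8*x + 12 = -2*(x^2 + 4*x - 6); x^2 + 4*x - 6 = 0 has no rational roots; quadratic formula: x = (-4 ± √40)/2.
  ⇒ x = -sqrt(10) - 2 ≈ -5.1623, -2 + sqrt(10) ≈ 1.1623

f''(x) = 4*(4*x^2*(x + 2) - (3*x + 2)*(x^2 + 6))/(x^2 + 6)^3
Second-derivative test at each critical point:
  f''(-5.1623) = 0.0119 > 0 → local minimum
  f''(1.1623) = -0.2341 < 0 → local maximum

Critical points: x = -sqrt(10) - 2 ≈ -5.1623 (local minimum); x = -2 + sqrt(10) ≈ 1.1623 (local maximum)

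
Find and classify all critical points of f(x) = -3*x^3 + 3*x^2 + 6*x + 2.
f'(x) = -9*x^2 + 6*x + 6

Solve f'(x) = 0:
  Factor: -9*x^2 + 6*x + 6 = -3*(3*x^2 - 2*x - 2); 3*x^2 - 2*x - 2 = 0 has no rational roots; quadratic formula: x = (2 ± √28)/6.
  ⇒ x = 1/3 - sqrt(7)/3 ≈ -0.5486, 1/3 + sqrt(7)/3 ≈ 1.2153

f''(x) = 6 - 18*x
Second-derivative test at each critical point:
  f''(-0.5486) = 15.8745 > 0 → local minimum
  f''(1.2153) = -15.8745 < 0 → local maximum

Critical points: x = 1/3 - sqrt(7)/3 ≈ -0.5486 (local minimum); x = 1/3 + sqrt(7)/3 ≈ 1.2153 (local maximum)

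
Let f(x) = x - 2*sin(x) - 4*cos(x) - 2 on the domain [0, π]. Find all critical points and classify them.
f'(x) = 4*sin(x) - 2*cos(x) + 1

Solve f'(x) = 0 on [0, π]:
  f'(x) = 0 ⇔ 4*sin(x) - 2*cos(x) = -1. Write the left side as R·cos(x + φ) with R = √((-2)² + (-4)²) = 2*sqrt(5), cos φ = -sqrt(5)/5, sin φ = -2*sqrt(5)/5; then cos(x + φ) = -sqrt(5)/10. Solve for x and keep the solutions lying in [0, π].
  ⇒ x = atan((-2 + sqrt(19))/(1 + 2*sqrt(19))) ≈ 0.2381

f''(x) = 2*sin(x) + 4*cos(x)
Second-derivative test at each critical point:
  f''(0.2381) = 4.3589 > 0 → local minimum

Critical points: x = atan((-2 + sqrt(19))/(1 + 2*sqrt(19))) ≈ 0.2381 (local minimum)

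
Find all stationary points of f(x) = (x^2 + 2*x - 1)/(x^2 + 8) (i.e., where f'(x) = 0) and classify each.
f'(x) = 2*(-x^2 + 9*x + 8)/(x^4 + 16*x^2 + 64)

Solve f'(x) = 0:
  f'(x) = -2*(x^2 - 9*x - 8)/(x^2 + 8)^2; the denominator is positive wherever f is defined, so f'(x) = 0 ⇔ -2*x^2 + 18*x + 16 = 0.
  Factor: -2*x^2 + 18*x + 16 = -2*(x^2 - 9*x - 8); x^2 - 9*x - 8 = 0 has no rational roots; quadratic formula: x = (9 ± √113)/2.
  ⇒ x = 9/2 - sqrt(113)/2 ≈ -0.8151, 9/2 + sqrt(113)/2 ≈ 9.8151

f''(x) = 2*(2*x^3 - 27*x^2 - 48*x + 72)/(x^6 + 24*x^4 + 192*x^2 + 512)
Second-derivative test at each critical point:
  f''(-0.8151) = 0.2832 > 0 → local minimum
  f''(9.8151) = -0.0020 < 0 → local maximum

Critical points: x = 9/2 - sqrt(113)/2 ≈ -0.8151 (local minimum); x = 9/2 + sqrt(113)/2 ≈ 9.8151 (local maximum)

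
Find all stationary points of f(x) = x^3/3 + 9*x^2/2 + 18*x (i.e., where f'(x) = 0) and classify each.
f'(x) = x^2 + 9*x + 18

Solve f'(x) = 0:
  Factor: x^2 + 9*x + 18 = (x + 3)*(x + 6) = 0.
  ⇒ x = -6, -3

f''(x) = 2*x + 9
Second-derivative test at each critical point:
  f''(-6) = -3 < 0 → local maximum
  f''(-3) = 3 > 0 → local minimum

Critical points: x = -6 (local maximum); x = -3 (local minimum)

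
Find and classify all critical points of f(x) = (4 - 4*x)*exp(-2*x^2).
f'(x) = 4*(4*x*(x - 1) - 1)*exp(-2*x^2)

Solve f'(x) = 0:
  f'(x) = (16*x^2 - 16*x - 4)·exp(-2*x^2) and exp(-2*x^2) > 0 for every x, so f'(x) = 0 ⇔ 16*x^2 - 16*x - 4 = 0.
  Factor: 16*x^2 - 16*x - 4 = 4*(4*x^2 - 4*x - 1); 4*x^2 - 4*x - 1 = 0 has no rational roots; quadratic formula: x = (4 ± √32)/8.
  ⇒ x = 1/2 - sqrt(2)/2 ≈ -0.2071, 1/2 + sqrt(2)/2 ≈ 1.2071

f''(x) = 16*(4*x^2*(1 - x) + 3*x - 1)*exp(-2*x^2)
Second-derivative test at each critical point:
  f''(-0.2071) = -20.7672 < 0 → local maximum
  f''(1.2071) = 1.2275 > 0 → local minimum

Critical points: x = 1/2 - sqrt(2)/2 ≈ -0.2071 (local maximum); x = 1/2 + sqrt(2)/2 ≈ 1.2071 (local minimum)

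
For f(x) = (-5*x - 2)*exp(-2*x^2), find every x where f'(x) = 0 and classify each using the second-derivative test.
f'(x) = (4*x*(5*x + 2) - 5)*exp(-2*x^2)

Solve f'(x) = 0:
  f'(x) = (20*x^2 + 8*x - 5)·exp(-2*x^2) and exp(-2*x^2) > 0 for every x, so f'(x) = 0 ⇔ 20*x^2 + 8*x - 5 = 0.
  20*x^2 + 8*x - 5 = 0 has no rational roots; quadratic formula: x = (-8 ± √464)/40.
  ⇒ x = -sqrt(29)/10 - 1/5 ≈ -0.7385, -1/5 + sqrt(29)/10 ≈ 0.3385

f''(x) = 4*(-20*x^3 - 8*x^2 + 15*x + 2)*exp(-2*x^2)
Second-derivative test at each critical point:
  f''(-0.7385) = -7.2364 < 0 → local maximum
  f''(0.3385) = 17.1287 > 0 → local minimum

Critical points: x = -sqrt(29)/10 - 1/5 ≈ -0.7385 (local maximum); x = -1/5 + sqrt(29)/10 ≈ 0.3385 (local minimum)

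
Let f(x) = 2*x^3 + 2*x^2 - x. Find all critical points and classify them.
f'(x) = 6*x^2 + 4*x - 1

Solve f'(x) = 0:
  6*x^2 + 4*x - 1 = 0 has no rational roots; quadratic formula: x = (-4 ± √40)/12.
  ⇒ x = -sqrt(10)/6 - 1/3 ≈ -0.8604, -1/3 + sqrt(10)/6 ≈ 0.1937

f''(x) = 12*x + 4
Second-derivative test at each critical point:
  f''(-0.8604) = -6.3246 < 0 → local maximum
  f''(0.1937) = 6.3246 > 0 → local minimum

Critical points: x = -sqrt(10)/6 - 1/3 ≈ -0.8604 (local maximum); x = -1/3 + sqrt(10)/6 ≈ 0.1937 (local minimum)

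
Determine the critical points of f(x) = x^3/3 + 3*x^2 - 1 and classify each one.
f'(x) = x*(x + 6)

Solve f'(x) = 0:
  Factor: x^2 + 6*x = x*(x + 6) = 0.
  ⇒ x = -6, 0

f''(x) = 2*x + 6
Second-derivative test at each critical point:
  f''(-6) = -6 < 0 → local maximum
  f''(0) = 6 > 0 → local minimum

Critical points: x = -6 (local maximum); x = 0 (local minimum)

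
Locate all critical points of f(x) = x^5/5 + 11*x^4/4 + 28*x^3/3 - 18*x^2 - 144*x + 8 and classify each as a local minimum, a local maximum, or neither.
f'(x) = x^4 + 11*x^3 + 28*x^2 - 36*x - 144

Solve f'(x) = 0:
  Factor: x^4 + 11*x^3 + 28*x^2 - 36*x - 144 = (x - 2)*(x + 3)*(x + 4)*(x + 6) = 0.
  ⇒ x = -6, -4, -3, 2

f''(x) = 4*x^3 + 33*x^2 + 56*x - 36
Second-derivative test at each critical point:
  f''(-6) = -48 < 0 → local maximum
  f''(-4) = 12 > 0 → local minimum
  f''(-3) = -15 < 0 → local maximum
  f''(2) = 240 > 0 → local minimum

Critical points: x = -6 (local maximum); x = -4 (local minimum); x = -3 (local maximum); x = 2 (local minimum)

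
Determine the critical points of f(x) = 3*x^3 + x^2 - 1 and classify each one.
f'(x) = x*(9*x + 2)

Solve f'(x) = 0:
  Factor: 9*x^2 + 2*x = x*(9*x + 2) = 0.
  ⇒ x = -2/9, 0

f''(x) = 18*x + 2
Second-derivative test at each critical point:
  f''(-2/9) = -2 < 0 → local maximum
  f''(0) = 2 > 0 → local minimum

Critical points: x = -2/9 (local maximum); x = 0 (local minimum)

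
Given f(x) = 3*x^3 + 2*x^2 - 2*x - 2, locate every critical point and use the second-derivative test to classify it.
f'(x) = 9*x^2 + 4*x - 2

Solve f'(x) = 0:
  9*x^2 + 4*x - 2 = 0 has no rational roots; quadratic formula: x = (-4 ± √88)/18.
  ⇒ x = -sqrt(22)/9 - 2/9 ≈ -0.7434, -2/9 + sqrt(22)/9 ≈ 0.2989

f''(x) = 18*x + 4
Second-derivative test at each critical point:
  f''(-0.7434) = -9.3808 < 0 → local maximum
  f''(0.2989) = 9.3808 > 0 → local minimum

Critical points: x = -sqrt(22)/9 - 2/9 ≈ -0.7434 (local maximum); x = -2/9 + sqrt(22)/9 ≈ 0.2989 (local minimum)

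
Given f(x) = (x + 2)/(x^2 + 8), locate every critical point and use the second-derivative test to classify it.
f'(x) = (x^2 - 2*x*(x + 2) + 8)/(x^2 + 8)^2

Solve f'(x) = 0:
  f'(x) = -(x^2 + 4*x - 8)/(x^2 + 8)^2; the denominator is positive wherever f is defined, so f'(x) = 0 ⇔ -x^2 - 4*x + 8 = 0.
  x^2 + 4*x - 8 = 0 has no rational roots; quadratic formula: x = (-4 ± √48)/2.
  ⇒ x = -2*sqrt(3) - 2 ≈ -5.4641, -2 + 2*sqrt(3) ≈ 1.4641

f''(x) = 2*(4*x^2*(x + 2) - (3*x + 2)*(x^2 + 8))/(x^2 + 8)^3
Second-derivative test at each critical point:
  f''(-5.4641) = 0.0048 > 0 → local minimum
  f''(1.4641) = -0.0673 < 0 → local maximum

Critical points: x = -2*sqrt(3) - 2 ≈ -5.4641 (local minimum); x = -2 + 2*sqrt(3) ≈ 1.4641 (local maximum)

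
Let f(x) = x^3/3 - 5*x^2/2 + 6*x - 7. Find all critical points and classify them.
f'(x) = x^2 - 5*x + 6

Solve f'(x) = 0:
  Factor: x^2 - 5*x + 6 = (x - 3)*(x - 2) = 0.
  ⇒ x = 2, 3

f''(x) = 2*x - 5
Second-derivative test at each critical point:
  f''(2) = -1 < 0 → local maximum
  f''(3) = 1 > 0 → local minimum

Critical points: x = 2 (local maximum); x = 3 (local minimum)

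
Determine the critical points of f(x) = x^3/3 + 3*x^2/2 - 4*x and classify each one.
f'(x) = x^2 + 3*x - 4

Solve f'(x) = 0:
  Factor: x^2 + 3*x - 4 = (x - 1)*(x + 4) = 0.
  ⇒ x = -4, 1

f''(x) = 2*x + 3
Second-derivative test at each critical point:
  f''(-4) = -5 < 0 → local maximum
  f''(1) = 5 > 0 → local minimum

Critical points: x = -4 (local maximum); x = 1 (local minimum)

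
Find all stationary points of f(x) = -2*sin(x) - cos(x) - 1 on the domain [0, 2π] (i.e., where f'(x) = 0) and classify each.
f'(x) = sin(x) - 2*cos(x)

Solve f'(x) = 0 on [0, 2π]:
  f'(x) = 0 ⇔ -2*cos(x) = -sin(x) ⇔ tan(x) = 2, i.e. x = arctan(2) + nπ; keep the solutions lying in [0, 2π].
  ⇒ x = atan(2) ≈ 1.1071, atan(2) + pi ≈ 4.2487

f''(x) = 2*sin(x) + cos(x)
Second-derivative test at each critical point:
  f''(1.1071) = 2.2361 > 0 → local minimum
  f''(4.2487) = -2.2361 < 0 → local maximum

Critical points: x = atan(2) ≈ 1.1071 (local minimum); x = atan(2) + pi ≈ 4.2487 (local maximum)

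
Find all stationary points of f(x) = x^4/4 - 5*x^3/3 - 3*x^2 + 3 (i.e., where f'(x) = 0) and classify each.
f'(x) = x*(x^2 - 5*x - 6)

Solve f'(x) = 0:
  Factor: x^3 - 5*x^2 - 6*x = x*(x - 6)*(x + 1) = 0.
  ⇒ x = -1, 0, 6

f''(x) = 3*x^2 - 10*x - 6
Second-derivative test at each critical point:
  f''(-1) = 7 > 0 → local minimum
  f''(0) = -6 < 0 → local maximum
  f''(6) = 42 > 0 → local minimum

Critical points: x = -1 (local minimum); x = 0 (local maximum); x = 6 (local minimum)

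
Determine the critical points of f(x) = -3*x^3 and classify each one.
f'(x) = -9*x^2

Solve f'(x) = 0:
  ⇒ x = 0

f''(x) = -18*x
Second-derivative test at each critical point:
  f''(0) = 0, so the second-derivative test is inconclusive; use the first-derivative test: f'(-1/4) = -0.5625, f'(1/4) = -0.5625 — f' is negative on both sides (no sign change) → neither a local maximum nor a local minimum

Critical points: x = 0 (neither)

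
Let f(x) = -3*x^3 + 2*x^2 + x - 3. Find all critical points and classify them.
f'(x) = -9*x^2 + 4*x + 1

Solve f'(x) = 0:
  9*x^2 - 4*x - 1 = 0 has no rational roots; quadratic formula: x = (4 ± √52)/18.
  ⇒ x = 2/9 - sqrt(13)/9 ≈ -0.1784, 2/9 + sqrt(13)/9 ≈ 0.6228

f''(x) = 4 - 18*x
Second-derivative test at each critical point:
  f''(-0.1784) = 7.2111 > 0 → local minimum
  f''(0.6228) = -7.2111 < 0 → local maximum

Critical points: x = 2/9 - sqrt(13)/9 ≈ -0.1784 (local minimum); x = 2/9 + sqrt(13)/9 ≈ 0.6228 (local maximum)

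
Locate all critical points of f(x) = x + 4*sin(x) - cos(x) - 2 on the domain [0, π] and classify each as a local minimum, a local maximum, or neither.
f'(x) = sin(x) + 4*cos(x) + 1

Solve f'(x) = 0 on [0, π]:
  f'(x) = 0 ⇔ sin(x) + 4*cos(x) = -1. Write the left side as R·cos(x + φ) with R = √(4² + (-1)²) = sqrt(17), cos φ = 4*sqrt(17)/17, sin φ = -sqrt(17)/17; then cos(x + φ) = -sqrt(17)/17. Solve for x and keep the solutions lying in [0, π].
  ⇒ x = pi - atan(15/8) ≈ 2.0608

f''(x) = -4*sin(x) + cos(x)
Second-derivative test at each critical point:
  f''(2.0608) = -4 < 0 → local maximum

Critical points: x = pi - atan(15/8) ≈ 2.0608 (local maximum)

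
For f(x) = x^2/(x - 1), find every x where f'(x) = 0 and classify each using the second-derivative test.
f'(x) = x*(x - 2)/(x^2 - 2*x + 1)

Solve f'(x) = 0:
  f'(x) = x*(x - 2)/(x - 1)^2; the denominator is positive wherever f is defined, so f'(x) = 0 ⇔ x^2 - 2*x = 0.
  Factor: x^2 - 2*x = x*(x - 2) = 0.
  ⇒ x = 0, 2

f''(x) = 2/(x^3 - 3*x^2 + 3*x - 1)
Second-derivative test at each critical point:
  f''(0) = -2 < 0 → local maximum
  f''(2) = 2 > 0 → local minimum

Critical points: x = 0 (local maximum); x = 2 (local minimum)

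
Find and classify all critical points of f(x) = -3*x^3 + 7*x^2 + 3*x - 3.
f'(x) = -9*x^2 + 14*x + 3

Solve f'(x) = 0:
  9*x^2 - 14*x - 3 = 0 has no rational roots; quadratic formula: x = (14 ± √304)/18.
  ⇒ x = 7/9 - 2*sqrt(19)/9 ≈ -0.1909, 7/9 + 2*sqrt(19)/9 ≈ 1.7464

f''(x) = 14 - 18*x
Second-derivative test at each critical point:
  f''(-0.1909) = 17.4356 > 0 → local minimum
  f''(1.7464) = -17.4356 < 0 → local maximum

Critical points: x = 7/9 - 2*sqrt(19)/9 ≈ -0.1909 (local minimum); x = 7/9 + 2*sqrt(19)/9 ≈ 1.7464 (local maximum)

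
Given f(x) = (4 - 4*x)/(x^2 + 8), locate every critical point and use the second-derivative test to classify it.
f'(x) = 4*(-x^2 + 2*x*(x - 1) - 8)/(x^2 + 8)^2

Solve f'(x) = 0:
  f'(x) = 4*(x - 4)*(x + 2)/(x^2 + 8)^2; the denominator is positive wherever f is defined, so f'(x) = 0 ⇔ 4*x^2 - 8*x - 32 = 0.
  Factor: 4*x^2 - 8*x - 32 = 4*(x - 4)*(x + 2) = 0.
  ⇒ x = -2, 4

f''(x) = 8*(4*x^2*(1 - x) + (3*x - 1)*(x^2 + 8))/(x^2 + 8)^3
Second-derivative test at each critical point:
  f''(-2) = -1/6 < 0 → local maximum
  f''(4) = 1/24 > 0 → local minimum

Critical points: x = -2 (local maximum); x = 4 (local minimum)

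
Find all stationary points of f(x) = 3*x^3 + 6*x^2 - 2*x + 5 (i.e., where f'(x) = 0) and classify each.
f'(x) = 9*x^2 + 12*x - 2

Solve f'(x) = 0:
  9*x^2 + 12*x - 2 = 0 has no rational roots; quadratic formula: x = (-12 ± √216)/18.
  ⇒ x = -sqrt(6)/3 - 2/3 ≈ -1.4832, -2/3 + sqrt(6)/3 ≈ 0.1498

f''(x) = 18*x + 12
Second-derivative test at each critical point:
  f''(-1.4832) = -14.6969 < 0 → local maximum
  f''(0.1498) = 14.6969 > 0 → local minimum

Critical points: x = -sqrt(6)/3 - 2/3 ≈ -1.4832 (local maximum); x = -2/3 + sqrt(6)/3 ≈ 0.1498 (local minimum)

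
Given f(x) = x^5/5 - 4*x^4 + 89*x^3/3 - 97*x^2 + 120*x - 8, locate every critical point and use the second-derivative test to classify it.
f'(x) = x^4 - 16*x^3 + 89*x^2 - 194*x + 120

Solve f'(x) = 0:
  Factor: x^4 - 16*x^3 + 89*x^2 - 194*x + 120 = (x - 6)*(x - 5)*(x - 4)*(x - 1) = 0.
  ⇒ x = 1, 4, 5, 6

f''(x) = 4*x^3 - 48*x^2 + 178*x - 194
Second-derivative test at each critical point:
  f''(1) = -60 < 0 → local maximum
  f''(4) = 6 > 0 → local minimum
  f''(5) = -4 < 0 → local maximum
  f''(6) = 10 > 0 → local minimum

Critical points: x = 1 (local maximum); x = 4 (local minimum); x = 5 (local maximum); x = 6 (local minimum)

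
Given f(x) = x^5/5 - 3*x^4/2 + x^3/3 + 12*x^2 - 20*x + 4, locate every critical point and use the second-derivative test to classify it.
f'(x) = x^4 - 6*x^3 + x^2 + 24*x - 20

Solve f'(x) = 0:
  Factor: x^4 - 6*x^3 + x^2 + 24*x - 20 = (x - 5)*(x - 2)*(x - 1)*(x + 2) = 0.
  ⇒ x = -2, 1, 2, 5

f''(x) = 4*x^3 - 18*x^2 + 2*x + 24
Second-derivative test at each critical point:
  f''(-2) = -84 < 0 → local maximum
  f''(1) = 12 > 0 → local minimum
  f''(2) = -12 < 0 → local maximum
  f''(5) = 84 > 0 → local minimum

Critical points: x = -2 (local maximum); x = 1 (local minimum); x = 2 (local maximum); x = 5 (local minimum)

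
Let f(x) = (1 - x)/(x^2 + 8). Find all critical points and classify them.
f'(x) = (-x^2 + 2*x*(x - 1) - 8)/(x^2 + 8)^2

Solve f'(x) = 0:
  f'(x) = (x - 4)*(x + 2)/(x^2 + 8)^2; the denominator is positive wherever f is defined, so f'(x) = 0 ⇔ x^2 - 2*x - 8 = 0.
  Factor: x^2 - 2*x - 8 = (x - 4)*(x + 2) = 0.
  ⇒ x = -2, 4

f''(x) = 2*(4*x^2*(1 - x) + (3*x - 1)*(x^2 + 8))/(x^2 + 8)^3
Second-derivative test at each critical point:
  f''(-2) = -1/24 < 0 → local maximum
  f''(4) = 1/96 > 0 → local minimum

Critical points: x = -2 (local maximum); x = 4 (local minimum)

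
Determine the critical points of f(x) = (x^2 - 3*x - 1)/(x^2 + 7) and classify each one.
f'(x) = (3*x^2 + 16*x - 21)/(x^4 + 14*x^2 + 49)

Solve f'(x) = 0:
  f'(x) = (3*x^2 + 16*x - 21)/(x^2 + 7)^2; the denominator is positive wherever f is defined, so f'(x) = 0 ⇔ 3*x^2 + 16*x - 21 = 0.
  3*x^2 + 16*x - 21 = 0 has no rational roots; quadratic formula: x = (-16 ± √508)/6.
  ⇒ x = -sqrt(127)/3 - 8/3 ≈ -6.4231, -8/3 + sqrt(127)/3 ≈ 1.0898

f''(x) = 2*(-3*x^3 - 24*x^2 + 63*x + 56)/(x^6 + 21*x^4 + 147*x^2 + 343)
Second-derivative test at each critical point:
  f''(-6.4231) = -0.0097 < 0 → local maximum
  f''(1.0898) = 0.3362 > 0 → local minimum

Critical points: x = -sqrt(127)/3 - 8/3 ≈ -6.4231 (local maximum); x = -8/3 + sqrt(127)/3 ≈ 1.0898 (local minimum)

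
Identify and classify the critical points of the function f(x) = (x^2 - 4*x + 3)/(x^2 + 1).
f'(x) = 4*(x^2 - x - 1)/(x^4 + 2*x^2 + 1)

Solve f'(x) = 0:
  f'(x) = 4*(x^2 - x - 1)/(x^2 + 1)^2; the denominator is positive wherever f is defined, so f'(x) = 0 ⇔ 4*x^2 - 4*x - 4 = 0.
  Factor: 4*x^2 - 4*x - 4 = 4*(x^2 - x - 1); x^2 - x - 1 = 0 has no rational roots; quadratic formula: x = (1 ± √5)/2.
  ⇒ x = 1/2 - sqrt(5)/2 ≈ -0.6180, 1/2 + sqrt(5)/2 ≈ 1.6180

f''(x) = 4*(-2*x^3 + 3*x^2 + 6*x - 1)/(x^6 + 3*x^4 + 3*x^2 + 1)
Second-derivative test at each critical point:
  f''(-0.6180) = -4.6833 < 0 → local maximum
  f''(1.6180) = 0.6833 > 0 → local minimum

Critical points: x = 1/2 - sqrt(5)/2 ≈ -0.6180 (local maximum); x = 1/2 + sqrt(5)/2 ≈ 1.6180 (local minimum)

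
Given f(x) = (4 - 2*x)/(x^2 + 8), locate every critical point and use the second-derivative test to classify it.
f'(x) = 2*(-x^2 + 2*x*(x - 2) - 8)/(x^2 + 8)^2

Solve f'(x) = 0:
  f'(x) = 2*(x^2 - 4*x - 8)/(x^2 + 8)^2; the denominator is positive wherever f is defined, so f'(x) = 0 ⇔ 2*x^2 - 8*x - 16 = 0.
  Factor: 2*x^2 - 8*x - 16 = 2*(x^2 - 4*x - 8); x^2 - 4*x - 8 = 0 has no rational roots; quadratic formula: x = (4 ± √48)/2.
  ⇒ x = 2 - 2*sqrt(3) ≈ -1.4641, 2 + 2*sqrt(3) ≈ 5.4641

f''(x) = 4*(4*x^2*(2 - x) + (3*x - 2)*(x^2 + 8))/(x^2 + 8)^3
Second-derivative test at each critical point:
  f''(-1.4641) = -0.1347 < 0 → local maximum
  f''(5.4641) = 0.0097 > 0 → local minimum

Critical points: x = 2 - 2*sqrt(3) ≈ -1.4641 (local maximum); x = 2 + 2*sqrt(3) ≈ 5.4641 (local minimum)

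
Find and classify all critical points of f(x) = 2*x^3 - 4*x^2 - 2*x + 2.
f'(x) = 6*x^2 - 8*x - 2

Solve f'(x) = 0:
  Factor: 6*x^2 - 8*x - 2 = 2*(3*x^2 - 4*x - 1); 3*x^2 - 4*x - 1 = 0 has no rational roots; quadratic formula: x = (4 ± √28)/6.
  ⇒ x = 2/3 - sqrt(7)/3 ≈ -0.2153, 2/3 + sqrt(7)/3 ≈ 1.5486

f''(x) = 12*x - 8
Second-derivative test at each critical point:
  f''(-0.2153) = -10.5830 < 0 → local maximum
  f''(1.5486) = 10.5830 > 0 → local minimum

Critical points: x = 2/3 - sqrt(7)/3 ≈ -0.2153 (local maximum); x = 2/3 + sqrt(7)/3 ≈ 1.5486 (local minimum)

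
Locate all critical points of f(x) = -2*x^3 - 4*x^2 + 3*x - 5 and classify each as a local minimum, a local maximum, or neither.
f'(x) = -6*x^2 - 8*x + 3

Solve f'(x) = 0:
  6*x^2 + 8*x - 3 = 0 has no rational roots; quadratic formula: x = (-8 ± √136)/12.
  ⇒ x = -sqrt(34)/6 - 2/3 ≈ -1.6385, -2/3 + sqrt(34)/6 ≈ 0.3052

f''(x) = -12*x - 8
Second-derivative test at each critical point:
  f''(-1.6385) = 11.6619 > 0 → local minimum
  f''(0.3052) = -11.6619 < 0 → local maximum

Critical points: x = -sqrt(34)/6 - 2/3 ≈ -1.6385 (local minimum); x = -2/3 + sqrt(34)/6 ≈ 0.3052 (local maximum)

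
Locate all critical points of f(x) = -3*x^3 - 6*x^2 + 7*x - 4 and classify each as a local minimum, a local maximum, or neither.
f'(x) = -9*x^2 - 12*x + 7

Solve f'(x) = 0:
  9*x^2 + 12*x - 7 = 0 has no rational roots; quadratic formula: x = (-12 ± √396)/18.
  ⇒ x = -sqrt(11)/3 - 2/3 ≈ -1.7722, -2/3 + sqrt(11)/3 ≈ 0.4389

f''(x) = -18*x - 12
Second-derivative test at each critical point:
  f''(-1.7722) = 19.8997 > 0 → local minimum
  f''(0.4389) = -19.8997 < 0 → local maximum

Critical points: x = -sqrt(11)/3 - 2/3 ≈ -1.7722 (local minimum); x = -2/3 + sqrt(11)/3 ≈ 0.4389 (local maximum)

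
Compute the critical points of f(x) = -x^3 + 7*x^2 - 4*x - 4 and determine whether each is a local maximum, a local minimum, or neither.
f'(x) = -3*x^2 + 14*x - 4

Solve f'(x) = 0:
  3*x^2 - 14*x + 4 = 0 has no rational roots; quadratic formula: x = (14 ± √148)/6.
  ⇒ x = 7/3 - sqrt(37)/3 ≈ 0.3057, sqrt(37)/3 + 7/3 ≈ 4.3609

f''(x) = 14 - 6*x
Second-derivative test at each critical point:
  f''(0.3057) = 12.1655 > 0 → local minimum
  f''(4.3609) = -12.1655 < 0 → local maximum

Critical points: x = 7/3 - sqrt(37)/3 ≈ 0.3057 (local minimum); x = sqrt(37)/3 + 7/3 ≈ 4.3609 (local maximum)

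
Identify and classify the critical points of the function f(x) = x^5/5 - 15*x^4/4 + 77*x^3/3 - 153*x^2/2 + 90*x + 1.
f'(x) = x^4 - 15*x^3 + 77*x^2 - 153*x + 90

Solve f'(x) = 0:
  Factor: x^4 - 15*x^3 + 77*x^2 - 153*x + 90 = (x - 6)*(x - 5)*(x - 3)*(x - 1) = 0.
  ⇒ x = 1, 3, 5, 6

f''(x) = 4*x^3 - 45*x^2 + 154*x - 153
Second-derivative test at each critical point:
  f''(1) = -40 < 0 → local maximum
  f''(3) = 12 > 0 → local minimum
  f''(5) = -8 < 0 → local maximum
  f''(6) = 15 > 0 → local minimum

Critical points: x = 1 (local maximum); x = 3 (local minimum); x = 5 (local maximum); x = 6 (local minimum)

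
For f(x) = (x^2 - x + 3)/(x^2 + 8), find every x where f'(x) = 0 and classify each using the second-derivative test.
f'(x) = (x^2 + 10*x - 8)/(x^4 + 16*x^2 + 64)

Solve f'(x) = 0:
  f'(x) = (x^2 + 10*x - 8)/(x^2 + 8)^2; the denominator is positive wherever f is defined, so f'(x) = 0 ⇔ x^2 + 10*x - 8 = 0.
  x^2 + 10*x - 8 = 0 has no rational roots; quadratic formula: x = (-10 ± √132)/2.
  ⇒ x = -sqrt(33) - 5 ≈ -10.7446, -5 + sqrt(33) ≈ 0.7446

f''(x) = 2*(-x^3 - 15*x^2 + 24*x + 40)/(x^6 + 24*x^4 + 192*x^2 + 512)
Second-derivative test at each critical point:
  f''(-10.7446) = -0.0008 < 0 → local maximum
  f''(0.7446) = 0.1570 > 0 → local minimum

Critical points: x = -sqrt(33) - 5 ≈ -10.7446 (local maximum); x = -5 + sqrt(33) ≈ 0.7446 (local minimum)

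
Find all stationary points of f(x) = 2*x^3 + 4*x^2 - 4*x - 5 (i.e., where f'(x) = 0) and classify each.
f'(x) = 6*x^2 + 8*x - 4

Solve f'(x) = 0:
  Factor: 6*x^2 + 8*x - 4 = 2*(3*x^2 + 4*x - 2); 3*x^2 + 4*x - 2 = 0 has no rational roots; quadratic formula: x = (-4 ± √40)/6.
  ⇒ x = -sqrt(10)/3 - 2/3 ≈ -1.7208, -2/3 + sqrt(10)/3 ≈ 0.3874

f''(x) = 12*x + 8
Second-derivative test at each critical point:
  f''(-1.7208) = -12.6491 < 0 → local maximum
  f''(0.3874) = 12.6491 > 0 → local minimum

Critical points: x = -sqrt(10)/3 - 2/3 ≈ -1.7208 (local maximum); x = -2/3 + sqrt(10)/3 ≈ 0.3874 (local minimum)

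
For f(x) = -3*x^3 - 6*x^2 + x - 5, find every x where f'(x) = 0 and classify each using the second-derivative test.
f'(x) = -9*x^2 - 12*x + 1

Solve f'(x) = 0:
  9*x^2 + 12*x - 1 = 0 has no rational roots; quadratic formula: x = (-12 ± √180)/18.
  ⇒ x = -sqrt(5)/3 - 2/3 ≈ -1.4120, -2/3 + sqrt(5)/3 ≈ 0.0787

f''(x) = -18*x - 12
Second-derivative test at each critical point:
  f''(-1.4120) = 13.4164 > 0 → local minimum
  f''(0.0787) = -13.4164 < 0 → local maximum

Critical points: x = -sqrt(5)/3 - 2/3 ≈ -1.4120 (local minimum); x = -2/3 + sqrt(5)/3 ≈ 0.0787 (local maximum)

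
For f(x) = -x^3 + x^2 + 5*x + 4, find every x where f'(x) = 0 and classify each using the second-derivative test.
f'(x) = -3*x^2 + 2*x + 5

Solve f'(x) = 0:
  Factor: -3*x^2 + 2*x + 5 = -(x + 1)*(3*x - 5) = 0.
  ⇒ x = -1, 5/3

f''(x) = 2 - 6*x
Second-derivative test at each critical point:
  f''(-1) = 8 > 0 → local minimum
  f''(5/3) = -8 < 0 → local maximum

Critical points: x = -1 (local minimum); x = 5/3 (local maximum)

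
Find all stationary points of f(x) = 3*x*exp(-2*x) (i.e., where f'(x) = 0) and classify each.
f'(x) = 3*(1 - 2*x)*exp(-2*x)

Solve f'(x) = 0:
  f'(x) = (3 - 6*x)·exp(-2*x) and exp(-2*x) > 0 for every x, so f'(x) = 0 ⇔ 3 - 6*x = 0.
  Factor: 3 - 6*x = -3*(2*x - 1) = 0.
  ⇒ x = 1/2

f''(x) = 12*(x - 1)*exp(-2*x)
Second-derivative test at each critical point:
  f''(1/2) = -2.2073 < 0 → local maximum

Critical points: x = 1/2 (local maximum)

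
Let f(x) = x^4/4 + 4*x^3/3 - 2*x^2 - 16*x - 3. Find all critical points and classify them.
f'(x) = x^3 + 4*x^2 - 4*x - 16

Solve f'(x) = 0:
  Factor: x^3 + 4*x^2 - 4*x - 16 = (x - 2)*(x + 2)*(x + 4) = 0.
  ⇒ x = -4, -2, 2

f''(x) = 3*x^2 + 8*x - 4
Second-derivative test at each critical point:
  f''(-4) = 12 > 0 → local minimum
  f''(-2) = -8 < 0 → local maximum
  f''(2) = 24 > 0 → local minimum

Critical points: x = -4 (local minimum); x = -2 (local maximum); x = 2 (local minimum)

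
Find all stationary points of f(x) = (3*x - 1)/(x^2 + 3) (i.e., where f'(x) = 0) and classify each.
f'(x) = (-3*x^2 + 2*x + 9)/(x^4 + 6*x^2 + 9)

Solve f'(x) = 0:
  f'(x) = -(3*x^2 - 2*x - 9)/(x^2 + 3)^2; the denominator is positive wherever f is defined, so f'(x) = 0 ⇔ -3*x^2 + 2*x + 9 = 0.
  3*x^2 - 2*x - 9 = 0 has no rational roots; quadratic formula: x = (2 ± √112)/6.
  ⇒ x = 1/3 - 2*sqrt(7)/3 ≈ -1.4305, 1/3 + 2*sqrt(7)/3 ≈ 2.0972

f''(x) = 2*(4*x^2*(3*x - 1) + (1 - 9*x)*(x^2 + 3))/(x^2 + 3)^3
Second-derivative test at each critical point:
  f''(-1.4305) = 0.4156 > 0 → local minimum
  f''(2.0972) = -0.1934 < 0 → local maximum

Critical points: x = 1/3 - 2*sqrt(7)/3 ≈ -1.4305 (local minimum); x = 1/3 + 2*sqrt(7)/3 ≈ 2.0972 (local maximum)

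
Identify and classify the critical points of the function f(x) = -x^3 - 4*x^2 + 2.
f'(x) = x*(-3*x - 8)

Solve f'(x) = 0:
  Factor: -3*x^2 - 8*x = -x*(3*x + 8) = 0.
  ⇒ x = -8/3, 0

f''(x) = -6*x - 8
Second-derivative test at each critical point:
  f''(-8/3) = 8 > 0 → local minimum
  f''(0) = -8 < 0 → local maximum

Critical points: x = -8/3 (local minimum); x = 0 (local maximum)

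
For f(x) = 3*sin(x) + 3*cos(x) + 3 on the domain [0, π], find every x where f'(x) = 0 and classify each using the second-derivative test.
f'(x) = 3*sqrt(2)*cos(x + pi/4)

Solve f'(x) = 0 on [0, π]:
  f'(x) = 0 ⇔ 3*cos(x) = 3*sin(x) ⇔ tan(x) = 1, i.e. x = arctan(1) + nπ; keep the solutions lying in [0, π].
  ⇒ x = pi/4 ≈ 0.7854

f''(x) = -3*sqrt(2)*sin(x + pi/4)
Second-derivative test at each critical point:
  f''(0.7854) = -4.2426 < 0 → local maximum

Critical points: x = pi/4 ≈ 0.7854 (local maximum)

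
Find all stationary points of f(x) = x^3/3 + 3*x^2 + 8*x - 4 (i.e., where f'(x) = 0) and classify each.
f'(x) = x^2 + 6*x + 8

Solve f'(x) = 0:
  Factor: x^2 + 6*x + 8 = (x + 2)*(x + 4) = 0.
  ⇒ x = -4, -2

f''(x) = 2*x + 6
Second-derivative test at each critical point:
  f''(-4) = -2 < 0 → local maximum
  f''(-2) = 2 > 0 → local minimum

Critical points: x = -4 (local maximum); x = -2 (local minimum)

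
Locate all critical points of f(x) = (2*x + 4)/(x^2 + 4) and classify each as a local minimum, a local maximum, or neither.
f'(x) = 2*(x^2 - 2*x*(x + 2) + 4)/(x^2 + 4)^2

Solve f'(x) = 0:
  f'(x) = -2*(x^2 + 4*x - 4)/(x^2 + 4)^2; the denominator is positive wherever f is defined, so f'(x) = 0 ⇔ -2*x^2 - 8*x + 8 = 0.
  Factor: -2*x^2 - 8*x + 8 = -2*(x^2 + 4*x - 4); x^2 + 4*x - 4 = 0 has no rational roots; quadratic formula: x = (-4 ± √32)/2.
  ⇒ x = -2*sqrt(2) - 2 ≈ -4.8284, -2 + 2*sqrt(2) ≈ 0.8284

f''(x) = 4*(4*x^2*(x + 2) - (3*x + 2)*(x^2 + 4))/(x^2 + 4)^3
Second-derivative test at each critical point:
  f''(-4.8284) = 0.0152 > 0 → local minimum
  f''(0.8284) = -0.5152 < 0 → local maximum

Critical points: x = -2*sqrt(2) - 2 ≈ -4.8284 (local minimum); x = -2 + 2*sqrt(2) ≈ 0.8284 (local maximum)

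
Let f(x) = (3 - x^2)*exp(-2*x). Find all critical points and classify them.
f'(x) = 2*(x^2 - x - 3)*exp(-2*x)

Solve f'(x) = 0:
  f'(x) = (2*x^2 - 2*x - 6)·exp(-2*x) and exp(-2*x) > 0 for every x, so f'(x) = 0 ⇔ 2*x^2 - 2*x - 6 = 0.
  Factor: 2*x^2 - 2*x - 6 = 2*(x^2 - x - 3); x^2 - x - 3 = 0 has no rational roots; quadratic formula: x = (1 ± √13)/2.
  ⇒ x = 1/2 - sqrt(13)/2 ≈ -1.3028, 1/2 + sqrt(13)/2 ≈ 2.3028

f''(x) = 2*(-2*x^2 + 4*x + 5)*exp(-2*x)
Second-derivative test at each critical point:
  f''(-1.3028) = -97.6289 < 0 → local maximum
  f''(2.3028) = 0.0721 > 0 → local minimum

Critical points: x = 1/2 - sqrt(13)/2 ≈ -1.3028 (local maximum); x = 1/2 + sqrt(13)/2 ≈ 2.3028 (local minimum)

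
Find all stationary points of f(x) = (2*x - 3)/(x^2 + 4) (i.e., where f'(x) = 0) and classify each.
f'(x) = 2*(-x^2 + 3*x + 4)/(x^4 + 8*x^2 + 16)

Solve f'(x) = 0:
  f'(x) = -2*(x - 4)*(x + 1)/(x^2 + 4)^2; the denominator is positive wherever f is defined, so f'(x) = 0 ⇔ -2*x^2 + 6*x + 8 = 0.
  Factor: -2*x^2 + 6*x + 8 = -2*(x - 4)*(x + 1) = 0.
  ⇒ x = -1, 4

f''(x) = 2*(4*x^2*(2*x - 3) + 3*(1 - 2*x)*(x^2 + 4))/(x^2 + 4)^3
Second-derivative test at each critical point:
  f''(-1) = 2/5 > 0 → local minimum
  f''(4) = -1/40 < 0 → local maximum

Critical points: x = -1 (local minimum); x = 4 (local maximum)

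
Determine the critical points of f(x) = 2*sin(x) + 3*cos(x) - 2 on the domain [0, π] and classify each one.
f'(x) = -3*sin(x) + 2*cos(x)

Solve f'(x) = 0 on [0, π]:
  f'(x) = 0 ⇔ 2*cos(x) = 3*sin(x) ⇔ tan(x) = 2/3, i.e. x = arctan(2/3) + nπ; keep the solutions lying in [0, π].
  ⇒ x = atan(2/3) ≈ 0.5880

f''(x) = -2*sin(x) - 3*cos(x)
Second-derivative test at each critical point:
  f''(0.5880) = -3.6056 < 0 → local maximum

Critical points: x = atan(2/3) ≈ 0.5880 (local maximum)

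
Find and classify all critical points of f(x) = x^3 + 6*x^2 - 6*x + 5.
f'(x) = 3*x^2 + 12*x - 6

Solve f'(x) = 0:
  Factor: 3*x^2 + 12*x - 6 = 3*(x^2 + 4*x - 2); x^2 + 4*x - 2 = 0 has no rational roots; quadratic formula: x = (-4 ± √24)/2.
  ⇒ x = -sqrt(6) - 2 ≈ -4.4495, -2 + sqrt(6) ≈ 0.4495

f''(x) = 6*x + 12
Second-derivative test at each critical point:
  f''(-4.4495) = -14.6969 < 0 → local maximum
  f''(0.4495) = 14.6969 > 0 → local minimum

Critical points: x = -sqrt(6) - 2 ≈ -4.4495 (local maximum); x = -2 + sqrt(6) ≈ 0.4495 (local minimum)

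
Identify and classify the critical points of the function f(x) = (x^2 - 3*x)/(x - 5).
f'(x) = (x^2 - 10*x + 15)/(x^2 - 10*x + 25)

Solve f'(x) = 0:
  f'(x) = (x^2 - 10*x + 15)/(x - 5)^2; the denominator is positive wherever f is defined, so f'(x) = 0 ⇔ x^2 - 10*x + 15 = 0.
  x^2 - 10*x + 15 = 0 has no rational roots; quadratic formula: x = (10 ± √40)/2.
  ⇒ x = 5 - sqrt(10) ≈ 1.8377, sqrt(10) + 5 ≈ 8.1623

f''(x) = 20/(x^3 - 15*x^2 + 75*x - 125)
Second-derivative test at each critical point:
  f''(1.8377) = -0.6325 < 0 → local maximum
  f''(8.1623) = 0.6325 > 0 → local minimum

Critical points: x = 5 - sqrt(10) ≈ 1.8377 (local maximum); x = sqrt(10) + 5 ≈ 8.1623 (local minimum)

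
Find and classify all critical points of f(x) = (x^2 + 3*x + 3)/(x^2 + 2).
f'(x) = (-3*x^2 - 2*x + 6)/(x^4 + 4*x^2 + 4)

Solve f'(x) = 0:
  f'(x) = -(3*x^2 + 2*x - 6)/(x^2 + 2)^2; the denominator is positive wherever f is defined, so f'(x) = 0 ⇔ -3*x^2 - 2*x + 6 = 0.
  3*x^2 + 2*x - 6 = 0 has no rational roots; quadratic formula: x = (-2 ± √76)/6.
  ⇒ x = -sqrt(19)/3 - 1/3 ≈ -1.7863, -1/3 + sqrt(19)/3 ≈ 1.1196

f''(x) = 2*(3*x^3 + 3*x^2 - 18*x - 2)/(x^6 + 6*x^4 + 12*x^2 + 8)
Second-derivative test at each critical point:
  f''(-1.7863) = 0.3235 > 0 → local minimum
  f''(1.1196) = -0.8235 < 0 → local maximum

Critical points: x = -sqrt(19)/3 - 1/3 ≈ -1.7863 (local minimum); x = -1/3 + sqrt(19)/3 ≈ 1.1196 (local maximum)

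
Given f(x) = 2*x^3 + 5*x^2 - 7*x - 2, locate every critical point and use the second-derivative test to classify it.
f'(x) = 6*x^2 + 10*x - 7

Solve f'(x) = 0:
  6*x^2 + 10*x - 7 = 0 has no rational roots; quadratic formula: x = (-10 ± √268)/12.
  ⇒ x = -sqrt(67)/6 - 5/6 ≈ -2.1976, -5/6 + sqrt(67)/6 ≈ 0.5309

f''(x) = 12*x + 10
Second-derivative test at each critical point:
  f''(-2.1976) = -16.3707 < 0 → local maximum
  f''(0.5309) = 16.3707 > 0 → local minimum

Critical points: x = -sqrt(67)/6 - 5/6 ≈ -2.1976 (local maximum); x = -5/6 + sqrt(67)/6 ≈ 0.5309 (local minimum)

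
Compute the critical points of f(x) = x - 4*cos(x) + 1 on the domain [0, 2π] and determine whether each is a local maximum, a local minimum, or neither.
f'(x) = 4*sin(x) + 1

Solve f'(x) = 0 on [0, 2π]:
  f'(x) = 0 ⇔ sin(x) = -1/4, i.e. x = arcsin(-1/4) + 2nπ or x = π − arcsin(-1/4) + 2nπ; keep the solutions lying in [0, 2π].
  ⇒ x = asin(1/4) + pi ≈ 3.3943, -asin(1/4) + 2*pi ≈ 6.0305

f''(x) = 4*cos(x)
Second-derivative test at each critical point:
  f''(3.3943) = -3.8730 < 0 → local maximum
  f''(6.0305) = 3.8730 > 0 → local minimum

Critical points: x = asin(1/4) + pi ≈ 3.3943 (local maximum); x = -asin(1/4) + 2*pi ≈ 6.0305 (local minimum)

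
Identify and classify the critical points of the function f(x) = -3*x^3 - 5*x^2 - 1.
f'(x) = x*(-9*x - 10)

Solve f'(x) = 0:
  Factor: -9*x^2 - 10*x = -x*(9*x + 10) = 0.
  ⇒ x = -10/9, 0

f''(x) = -18*x - 10
Second-derivative test at each critical point:
  f''(-10/9) = 10 > 0 → local minimum
  f''(0) = -10 < 0 → local maximum

Critical points: x = -10/9 (local minimum); x = 0 (local maximum)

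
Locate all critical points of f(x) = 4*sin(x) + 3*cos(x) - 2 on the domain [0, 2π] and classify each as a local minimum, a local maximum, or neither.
f'(x) = -3*sin(x) + 4*cos(x)

Solve f'(x) = 0 on [0, 2π]:
  f'(x) = 0 ⇔ 4*cos(x) = 3*sin(x) ⇔ tan(x) = 4/3, i.e. x = arctan(4/3) + nπ; keep the solutions lying in [0, 2π].
  ⇒ x = atan(4/3) ≈ 0.9273, atan(4/3) + pi ≈ 4.0689

f''(x) = -4*sin(x) - 3*cos(x)
Second-derivative test at each critical point:
  f''(0.9273) = -5 < 0 → local maximum
  f''(4.0689) = 5 > 0 → local minimum

Critical points: x = atan(4/3) ≈ 0.9273 (local maximum); x = atan(4/3) + pi ≈ 4.0689 (local minimum)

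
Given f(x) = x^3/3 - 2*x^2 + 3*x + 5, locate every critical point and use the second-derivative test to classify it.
f'(x) = x^2 - 4*x + 3

Solve f'(x) = 0:
  Factor: x^2 - 4*x + 3 = (x - 3)*(x - 1) = 0.
  ⇒ x = 1, 3

f''(x) = 2*x - 4
Second-derivative test at each critical point:
  f''(1) = -2 < 0 → local maximum
  f''(3) = 2 > 0 → local minimum

Critical points: x = 1 (local maximum); x = 3 (local minimum)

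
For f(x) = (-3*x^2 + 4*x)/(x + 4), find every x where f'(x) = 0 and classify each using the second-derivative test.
f'(x) = (-3*x^2 - 24*x + 16)/(x^2 + 8*x + 16)

Solve f'(x) = 0:
  f'(x) = -(3*x^2 + 24*x - 16)/(x + 4)^2; the denominator is positive wherever f is defined, so f'(x) = 0 ⇔ -3*x^2 - 24*x + 16 = 0.
  3*x^2 + 24*x - 16 = 0 has no rational roots; quadratic formula: x = (-24 ± √768)/6.
  ⇒ x = -8*sqrt(3)/3 - 4 ≈ -8.6188, -4 + 8*sqrt(3)/3 ≈ 0.6188

f''(x) = -128/(x^3 + 12*x^2 + 48*x + 64)
Second-derivative test at each critical point:
  f''(-8.6188) = 1.2990 > 0 → local minimum
  f''(0.6188) = -1.2990 < 0 → local maximum

Critical points: x = -8*sqrt(3)/3 - 4 ≈ -8.6188 (local minimum); x = -4 + 8*sqrt(3)/3 ≈ 0.6188 (local maximum)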